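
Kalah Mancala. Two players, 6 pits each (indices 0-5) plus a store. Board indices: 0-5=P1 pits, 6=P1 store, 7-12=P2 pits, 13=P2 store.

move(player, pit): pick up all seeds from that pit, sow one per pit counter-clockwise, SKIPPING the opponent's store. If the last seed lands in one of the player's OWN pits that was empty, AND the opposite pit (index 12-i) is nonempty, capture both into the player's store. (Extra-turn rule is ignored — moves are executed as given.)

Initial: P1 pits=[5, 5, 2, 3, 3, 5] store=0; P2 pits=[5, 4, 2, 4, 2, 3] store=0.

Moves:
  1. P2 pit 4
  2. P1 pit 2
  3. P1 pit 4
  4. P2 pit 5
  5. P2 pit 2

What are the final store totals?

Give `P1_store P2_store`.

Answer: 1 9

Derivation:
Move 1: P2 pit4 -> P1=[5,5,2,3,3,5](0) P2=[5,4,2,4,0,4](1)
Move 2: P1 pit2 -> P1=[5,5,0,4,4,5](0) P2=[5,4,2,4,0,4](1)
Move 3: P1 pit4 -> P1=[5,5,0,4,0,6](1) P2=[6,5,2,4,0,4](1)
Move 4: P2 pit5 -> P1=[6,6,1,4,0,6](1) P2=[6,5,2,4,0,0](2)
Move 5: P2 pit2 -> P1=[6,0,1,4,0,6](1) P2=[6,5,0,5,0,0](9)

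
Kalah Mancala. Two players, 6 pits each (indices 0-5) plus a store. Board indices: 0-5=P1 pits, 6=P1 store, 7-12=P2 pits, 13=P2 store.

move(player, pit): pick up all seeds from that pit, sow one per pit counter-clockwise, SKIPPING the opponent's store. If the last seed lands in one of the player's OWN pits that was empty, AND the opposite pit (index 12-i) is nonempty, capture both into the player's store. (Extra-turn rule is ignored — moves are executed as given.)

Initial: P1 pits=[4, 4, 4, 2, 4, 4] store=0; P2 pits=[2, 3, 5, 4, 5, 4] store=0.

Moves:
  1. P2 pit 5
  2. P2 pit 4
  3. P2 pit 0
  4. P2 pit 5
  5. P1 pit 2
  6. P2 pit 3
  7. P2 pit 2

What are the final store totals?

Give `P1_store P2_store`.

Move 1: P2 pit5 -> P1=[5,5,5,2,4,4](0) P2=[2,3,5,4,5,0](1)
Move 2: P2 pit4 -> P1=[6,6,6,2,4,4](0) P2=[2,3,5,4,0,1](2)
Move 3: P2 pit0 -> P1=[6,6,6,2,4,4](0) P2=[0,4,6,4,0,1](2)
Move 4: P2 pit5 -> P1=[6,6,6,2,4,4](0) P2=[0,4,6,4,0,0](3)
Move 5: P1 pit2 -> P1=[6,6,0,3,5,5](1) P2=[1,5,6,4,0,0](3)
Move 6: P2 pit3 -> P1=[7,6,0,3,5,5](1) P2=[1,5,6,0,1,1](4)
Move 7: P2 pit2 -> P1=[8,7,0,3,5,5](1) P2=[1,5,0,1,2,2](5)

Answer: 1 5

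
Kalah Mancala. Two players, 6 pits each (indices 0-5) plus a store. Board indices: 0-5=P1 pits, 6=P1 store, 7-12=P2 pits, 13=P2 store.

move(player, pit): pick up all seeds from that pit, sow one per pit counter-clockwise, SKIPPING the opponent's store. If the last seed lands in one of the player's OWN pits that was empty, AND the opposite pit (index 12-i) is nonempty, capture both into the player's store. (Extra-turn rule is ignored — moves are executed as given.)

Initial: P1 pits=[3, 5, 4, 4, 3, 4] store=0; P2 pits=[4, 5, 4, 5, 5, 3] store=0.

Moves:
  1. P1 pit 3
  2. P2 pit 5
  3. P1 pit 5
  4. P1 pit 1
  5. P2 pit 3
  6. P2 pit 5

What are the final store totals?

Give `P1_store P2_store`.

Move 1: P1 pit3 -> P1=[3,5,4,0,4,5](1) P2=[5,5,4,5,5,3](0)
Move 2: P2 pit5 -> P1=[4,6,4,0,4,5](1) P2=[5,5,4,5,5,0](1)
Move 3: P1 pit5 -> P1=[4,6,4,0,4,0](2) P2=[6,6,5,6,5,0](1)
Move 4: P1 pit1 -> P1=[4,0,5,1,5,1](3) P2=[7,6,5,6,5,0](1)
Move 5: P2 pit3 -> P1=[5,1,6,1,5,1](3) P2=[7,6,5,0,6,1](2)
Move 6: P2 pit5 -> P1=[5,1,6,1,5,1](3) P2=[7,6,5,0,6,0](3)

Answer: 3 3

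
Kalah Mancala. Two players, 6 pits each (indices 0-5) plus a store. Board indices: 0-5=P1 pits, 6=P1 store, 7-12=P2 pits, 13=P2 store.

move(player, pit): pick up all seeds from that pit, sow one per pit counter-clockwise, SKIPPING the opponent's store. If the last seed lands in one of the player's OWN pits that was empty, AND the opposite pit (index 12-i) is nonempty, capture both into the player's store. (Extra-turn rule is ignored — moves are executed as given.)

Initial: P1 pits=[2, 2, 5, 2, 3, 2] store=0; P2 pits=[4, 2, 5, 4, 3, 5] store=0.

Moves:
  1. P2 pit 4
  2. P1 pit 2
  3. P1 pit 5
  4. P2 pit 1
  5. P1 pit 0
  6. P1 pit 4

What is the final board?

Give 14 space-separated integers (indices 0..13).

Move 1: P2 pit4 -> P1=[3,2,5,2,3,2](0) P2=[4,2,5,4,0,6](1)
Move 2: P1 pit2 -> P1=[3,2,0,3,4,3](1) P2=[5,2,5,4,0,6](1)
Move 3: P1 pit5 -> P1=[3,2,0,3,4,0](2) P2=[6,3,5,4,0,6](1)
Move 4: P2 pit1 -> P1=[3,0,0,3,4,0](2) P2=[6,0,6,5,0,6](4)
Move 5: P1 pit0 -> P1=[0,1,1,4,4,0](2) P2=[6,0,6,5,0,6](4)
Move 6: P1 pit4 -> P1=[0,1,1,4,0,1](3) P2=[7,1,6,5,0,6](4)

Answer: 0 1 1 4 0 1 3 7 1 6 5 0 6 4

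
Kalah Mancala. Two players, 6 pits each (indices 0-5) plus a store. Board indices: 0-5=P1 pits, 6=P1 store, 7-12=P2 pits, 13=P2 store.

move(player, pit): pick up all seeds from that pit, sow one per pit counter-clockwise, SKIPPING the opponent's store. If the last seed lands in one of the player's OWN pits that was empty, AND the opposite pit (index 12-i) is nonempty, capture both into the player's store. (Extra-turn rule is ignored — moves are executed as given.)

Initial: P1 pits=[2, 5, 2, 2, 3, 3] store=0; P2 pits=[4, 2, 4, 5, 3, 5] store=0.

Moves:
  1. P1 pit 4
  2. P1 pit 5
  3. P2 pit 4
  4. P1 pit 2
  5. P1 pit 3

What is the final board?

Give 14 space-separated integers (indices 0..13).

Move 1: P1 pit4 -> P1=[2,5,2,2,0,4](1) P2=[5,2,4,5,3,5](0)
Move 2: P1 pit5 -> P1=[2,5,2,2,0,0](2) P2=[6,3,5,5,3,5](0)
Move 3: P2 pit4 -> P1=[3,5,2,2,0,0](2) P2=[6,3,5,5,0,6](1)
Move 4: P1 pit2 -> P1=[3,5,0,3,0,0](6) P2=[6,0,5,5,0,6](1)
Move 5: P1 pit3 -> P1=[3,5,0,0,1,1](7) P2=[6,0,5,5,0,6](1)

Answer: 3 5 0 0 1 1 7 6 0 5 5 0 6 1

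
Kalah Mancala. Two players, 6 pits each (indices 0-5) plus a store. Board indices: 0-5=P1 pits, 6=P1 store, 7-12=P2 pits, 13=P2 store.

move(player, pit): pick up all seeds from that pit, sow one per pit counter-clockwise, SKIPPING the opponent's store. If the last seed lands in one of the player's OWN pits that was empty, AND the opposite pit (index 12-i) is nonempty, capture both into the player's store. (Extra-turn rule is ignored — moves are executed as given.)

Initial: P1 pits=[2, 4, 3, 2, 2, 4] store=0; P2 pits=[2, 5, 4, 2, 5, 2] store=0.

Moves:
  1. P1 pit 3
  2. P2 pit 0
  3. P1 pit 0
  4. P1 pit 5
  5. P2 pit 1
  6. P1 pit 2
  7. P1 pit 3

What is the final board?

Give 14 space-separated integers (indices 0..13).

Answer: 1 6 0 0 5 1 2 1 0 7 4 6 3 1

Derivation:
Move 1: P1 pit3 -> P1=[2,4,3,0,3,5](0) P2=[2,5,4,2,5,2](0)
Move 2: P2 pit0 -> P1=[2,4,3,0,3,5](0) P2=[0,6,5,2,5,2](0)
Move 3: P1 pit0 -> P1=[0,5,4,0,3,5](0) P2=[0,6,5,2,5,2](0)
Move 4: P1 pit5 -> P1=[0,5,4,0,3,0](1) P2=[1,7,6,3,5,2](0)
Move 5: P2 pit1 -> P1=[1,6,4,0,3,0](1) P2=[1,0,7,4,6,3](1)
Move 6: P1 pit2 -> P1=[1,6,0,1,4,1](2) P2=[1,0,7,4,6,3](1)
Move 7: P1 pit3 -> P1=[1,6,0,0,5,1](2) P2=[1,0,7,4,6,3](1)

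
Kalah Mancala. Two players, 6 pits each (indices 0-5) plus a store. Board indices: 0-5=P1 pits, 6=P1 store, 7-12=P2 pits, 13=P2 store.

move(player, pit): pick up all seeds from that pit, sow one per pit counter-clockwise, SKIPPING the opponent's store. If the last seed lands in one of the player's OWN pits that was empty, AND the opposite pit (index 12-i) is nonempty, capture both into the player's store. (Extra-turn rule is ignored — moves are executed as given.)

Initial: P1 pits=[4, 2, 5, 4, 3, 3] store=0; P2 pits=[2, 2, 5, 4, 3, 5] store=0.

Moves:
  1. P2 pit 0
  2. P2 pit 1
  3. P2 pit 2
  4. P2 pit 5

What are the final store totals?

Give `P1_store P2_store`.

Answer: 0 2

Derivation:
Move 1: P2 pit0 -> P1=[4,2,5,4,3,3](0) P2=[0,3,6,4,3,5](0)
Move 2: P2 pit1 -> P1=[4,2,5,4,3,3](0) P2=[0,0,7,5,4,5](0)
Move 3: P2 pit2 -> P1=[5,3,6,4,3,3](0) P2=[0,0,0,6,5,6](1)
Move 4: P2 pit5 -> P1=[6,4,7,5,4,3](0) P2=[0,0,0,6,5,0](2)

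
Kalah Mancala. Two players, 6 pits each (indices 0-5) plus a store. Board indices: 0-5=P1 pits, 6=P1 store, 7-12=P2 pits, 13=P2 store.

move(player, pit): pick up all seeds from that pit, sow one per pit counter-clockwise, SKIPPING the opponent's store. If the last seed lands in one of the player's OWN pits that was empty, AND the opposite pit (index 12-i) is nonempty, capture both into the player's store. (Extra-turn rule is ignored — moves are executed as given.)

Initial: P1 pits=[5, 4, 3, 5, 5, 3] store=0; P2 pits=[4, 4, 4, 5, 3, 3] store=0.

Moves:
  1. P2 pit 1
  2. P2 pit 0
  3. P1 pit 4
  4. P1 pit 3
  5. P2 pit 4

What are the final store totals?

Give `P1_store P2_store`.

Move 1: P2 pit1 -> P1=[5,4,3,5,5,3](0) P2=[4,0,5,6,4,4](0)
Move 2: P2 pit0 -> P1=[5,4,3,5,5,3](0) P2=[0,1,6,7,5,4](0)
Move 3: P1 pit4 -> P1=[5,4,3,5,0,4](1) P2=[1,2,7,7,5,4](0)
Move 4: P1 pit3 -> P1=[5,4,3,0,1,5](2) P2=[2,3,7,7,5,4](0)
Move 5: P2 pit4 -> P1=[6,5,4,0,1,5](2) P2=[2,3,7,7,0,5](1)

Answer: 2 1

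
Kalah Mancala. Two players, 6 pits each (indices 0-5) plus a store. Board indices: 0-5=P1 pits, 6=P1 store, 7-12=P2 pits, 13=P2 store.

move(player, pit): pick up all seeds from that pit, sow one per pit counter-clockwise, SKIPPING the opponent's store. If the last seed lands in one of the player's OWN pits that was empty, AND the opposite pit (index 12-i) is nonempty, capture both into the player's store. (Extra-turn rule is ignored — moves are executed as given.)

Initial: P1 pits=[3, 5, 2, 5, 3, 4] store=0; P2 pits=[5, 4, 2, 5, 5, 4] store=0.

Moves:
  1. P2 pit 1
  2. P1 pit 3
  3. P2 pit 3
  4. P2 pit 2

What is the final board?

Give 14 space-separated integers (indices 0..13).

Move 1: P2 pit1 -> P1=[3,5,2,5,3,4](0) P2=[5,0,3,6,6,5](0)
Move 2: P1 pit3 -> P1=[3,5,2,0,4,5](1) P2=[6,1,3,6,6,5](0)
Move 3: P2 pit3 -> P1=[4,6,3,0,4,5](1) P2=[6,1,3,0,7,6](1)
Move 4: P2 pit2 -> P1=[4,6,3,0,4,5](1) P2=[6,1,0,1,8,7](1)

Answer: 4 6 3 0 4 5 1 6 1 0 1 8 7 1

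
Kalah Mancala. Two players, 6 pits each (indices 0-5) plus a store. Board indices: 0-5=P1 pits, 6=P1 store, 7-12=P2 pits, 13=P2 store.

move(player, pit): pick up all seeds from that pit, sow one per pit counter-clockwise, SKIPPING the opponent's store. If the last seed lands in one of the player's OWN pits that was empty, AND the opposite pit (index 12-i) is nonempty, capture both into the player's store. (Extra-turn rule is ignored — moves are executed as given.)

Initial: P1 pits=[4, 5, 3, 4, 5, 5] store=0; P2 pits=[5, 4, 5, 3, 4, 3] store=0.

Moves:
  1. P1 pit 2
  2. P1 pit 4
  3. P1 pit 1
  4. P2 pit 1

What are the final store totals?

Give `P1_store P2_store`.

Move 1: P1 pit2 -> P1=[4,5,0,5,6,6](0) P2=[5,4,5,3,4,3](0)
Move 2: P1 pit4 -> P1=[4,5,0,5,0,7](1) P2=[6,5,6,4,4,3](0)
Move 3: P1 pit1 -> P1=[4,0,1,6,1,8](2) P2=[6,5,6,4,4,3](0)
Move 4: P2 pit1 -> P1=[4,0,1,6,1,8](2) P2=[6,0,7,5,5,4](1)

Answer: 2 1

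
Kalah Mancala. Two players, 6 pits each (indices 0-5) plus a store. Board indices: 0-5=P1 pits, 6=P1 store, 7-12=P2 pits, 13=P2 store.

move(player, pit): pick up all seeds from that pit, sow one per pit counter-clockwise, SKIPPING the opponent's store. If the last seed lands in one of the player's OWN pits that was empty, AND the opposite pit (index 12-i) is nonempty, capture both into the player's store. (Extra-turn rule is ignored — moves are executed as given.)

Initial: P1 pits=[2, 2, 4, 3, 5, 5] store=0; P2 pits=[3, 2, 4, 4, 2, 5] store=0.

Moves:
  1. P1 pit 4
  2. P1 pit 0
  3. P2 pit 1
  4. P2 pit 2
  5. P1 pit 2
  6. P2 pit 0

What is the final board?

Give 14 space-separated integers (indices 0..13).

Move 1: P1 pit4 -> P1=[2,2,4,3,0,6](1) P2=[4,3,5,4,2,5](0)
Move 2: P1 pit0 -> P1=[0,3,5,3,0,6](1) P2=[4,3,5,4,2,5](0)
Move 3: P2 pit1 -> P1=[0,3,5,3,0,6](1) P2=[4,0,6,5,3,5](0)
Move 4: P2 pit2 -> P1=[1,4,5,3,0,6](1) P2=[4,0,0,6,4,6](1)
Move 5: P1 pit2 -> P1=[1,4,0,4,1,7](2) P2=[5,0,0,6,4,6](1)
Move 6: P2 pit0 -> P1=[1,4,0,4,1,7](2) P2=[0,1,1,7,5,7](1)

Answer: 1 4 0 4 1 7 2 0 1 1 7 5 7 1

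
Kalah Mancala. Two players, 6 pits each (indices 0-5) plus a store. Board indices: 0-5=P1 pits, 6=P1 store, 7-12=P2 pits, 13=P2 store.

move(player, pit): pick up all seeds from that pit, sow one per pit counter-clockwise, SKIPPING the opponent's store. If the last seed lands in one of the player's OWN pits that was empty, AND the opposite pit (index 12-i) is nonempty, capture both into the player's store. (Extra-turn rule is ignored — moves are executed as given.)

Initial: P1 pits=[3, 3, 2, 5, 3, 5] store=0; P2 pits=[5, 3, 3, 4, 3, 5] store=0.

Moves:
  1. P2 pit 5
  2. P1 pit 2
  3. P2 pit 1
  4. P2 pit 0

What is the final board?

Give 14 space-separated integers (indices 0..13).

Move 1: P2 pit5 -> P1=[4,4,3,6,3,5](0) P2=[5,3,3,4,3,0](1)
Move 2: P1 pit2 -> P1=[4,4,0,7,4,6](0) P2=[5,3,3,4,3,0](1)
Move 3: P2 pit1 -> P1=[4,4,0,7,4,6](0) P2=[5,0,4,5,4,0](1)
Move 4: P2 pit0 -> P1=[0,4,0,7,4,6](0) P2=[0,1,5,6,5,0](6)

Answer: 0 4 0 7 4 6 0 0 1 5 6 5 0 6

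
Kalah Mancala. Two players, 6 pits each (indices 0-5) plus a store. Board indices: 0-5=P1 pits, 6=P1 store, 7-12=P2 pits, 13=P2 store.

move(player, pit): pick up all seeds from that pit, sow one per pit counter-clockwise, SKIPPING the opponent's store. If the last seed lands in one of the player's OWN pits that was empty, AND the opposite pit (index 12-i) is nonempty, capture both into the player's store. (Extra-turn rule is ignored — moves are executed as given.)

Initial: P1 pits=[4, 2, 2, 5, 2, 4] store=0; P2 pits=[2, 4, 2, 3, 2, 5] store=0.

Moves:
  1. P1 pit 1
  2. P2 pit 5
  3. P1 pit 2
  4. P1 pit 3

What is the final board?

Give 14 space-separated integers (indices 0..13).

Answer: 5 1 0 0 4 6 2 3 5 3 4 3 0 1

Derivation:
Move 1: P1 pit1 -> P1=[4,0,3,6,2,4](0) P2=[2,4,2,3,2,5](0)
Move 2: P2 pit5 -> P1=[5,1,4,7,2,4](0) P2=[2,4,2,3,2,0](1)
Move 3: P1 pit2 -> P1=[5,1,0,8,3,5](1) P2=[2,4,2,3,2,0](1)
Move 4: P1 pit3 -> P1=[5,1,0,0,4,6](2) P2=[3,5,3,4,3,0](1)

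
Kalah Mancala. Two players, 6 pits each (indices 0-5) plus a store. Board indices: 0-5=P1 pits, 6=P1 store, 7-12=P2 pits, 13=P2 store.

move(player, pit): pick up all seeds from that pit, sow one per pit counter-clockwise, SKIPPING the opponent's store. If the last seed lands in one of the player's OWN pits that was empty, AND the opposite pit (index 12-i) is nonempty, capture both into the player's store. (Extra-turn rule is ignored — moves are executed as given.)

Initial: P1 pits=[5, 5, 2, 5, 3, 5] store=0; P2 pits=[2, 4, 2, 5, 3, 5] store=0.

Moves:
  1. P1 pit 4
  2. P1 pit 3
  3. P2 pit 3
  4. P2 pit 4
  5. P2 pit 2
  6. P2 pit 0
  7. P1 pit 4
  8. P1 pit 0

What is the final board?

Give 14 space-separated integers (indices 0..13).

Answer: 0 1 3 1 1 9 3 1 6 1 2 1 7 10

Derivation:
Move 1: P1 pit4 -> P1=[5,5,2,5,0,6](1) P2=[3,4,2,5,3,5](0)
Move 2: P1 pit3 -> P1=[5,5,2,0,1,7](2) P2=[4,5,2,5,3,5](0)
Move 3: P2 pit3 -> P1=[6,6,2,0,1,7](2) P2=[4,5,2,0,4,6](1)
Move 4: P2 pit4 -> P1=[7,7,2,0,1,7](2) P2=[4,5,2,0,0,7](2)
Move 5: P2 pit2 -> P1=[7,0,2,0,1,7](2) P2=[4,5,0,1,0,7](10)
Move 6: P2 pit0 -> P1=[7,0,2,0,1,7](2) P2=[0,6,1,2,1,7](10)
Move 7: P1 pit4 -> P1=[7,0,2,0,0,8](2) P2=[0,6,1,2,1,7](10)
Move 8: P1 pit0 -> P1=[0,1,3,1,1,9](3) P2=[1,6,1,2,1,7](10)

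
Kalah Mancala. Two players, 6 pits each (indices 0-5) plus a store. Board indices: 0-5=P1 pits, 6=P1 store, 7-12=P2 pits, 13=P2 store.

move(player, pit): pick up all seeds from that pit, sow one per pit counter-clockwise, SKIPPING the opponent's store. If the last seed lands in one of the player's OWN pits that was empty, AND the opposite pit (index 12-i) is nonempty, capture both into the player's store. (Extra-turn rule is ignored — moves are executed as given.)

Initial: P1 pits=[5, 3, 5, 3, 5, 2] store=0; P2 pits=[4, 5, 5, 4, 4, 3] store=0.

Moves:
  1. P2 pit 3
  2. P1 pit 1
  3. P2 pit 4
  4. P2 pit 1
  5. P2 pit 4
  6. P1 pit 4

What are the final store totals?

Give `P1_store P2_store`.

Answer: 1 3

Derivation:
Move 1: P2 pit3 -> P1=[6,3,5,3,5,2](0) P2=[4,5,5,0,5,4](1)
Move 2: P1 pit1 -> P1=[6,0,6,4,6,2](0) P2=[4,5,5,0,5,4](1)
Move 3: P2 pit4 -> P1=[7,1,7,4,6,2](0) P2=[4,5,5,0,0,5](2)
Move 4: P2 pit1 -> P1=[7,1,7,4,6,2](0) P2=[4,0,6,1,1,6](3)
Move 5: P2 pit4 -> P1=[7,1,7,4,6,2](0) P2=[4,0,6,1,0,7](3)
Move 6: P1 pit4 -> P1=[7,1,7,4,0,3](1) P2=[5,1,7,2,0,7](3)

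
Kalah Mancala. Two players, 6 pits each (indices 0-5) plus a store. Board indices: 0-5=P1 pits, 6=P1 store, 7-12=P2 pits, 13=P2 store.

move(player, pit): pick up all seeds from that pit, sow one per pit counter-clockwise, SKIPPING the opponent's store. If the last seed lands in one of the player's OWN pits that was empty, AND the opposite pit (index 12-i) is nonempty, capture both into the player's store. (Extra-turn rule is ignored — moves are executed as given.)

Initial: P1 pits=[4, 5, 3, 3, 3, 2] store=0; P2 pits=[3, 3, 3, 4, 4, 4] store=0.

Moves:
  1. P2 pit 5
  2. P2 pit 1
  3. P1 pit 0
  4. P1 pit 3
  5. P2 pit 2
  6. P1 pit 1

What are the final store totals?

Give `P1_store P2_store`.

Answer: 2 2

Derivation:
Move 1: P2 pit5 -> P1=[5,6,4,3,3,2](0) P2=[3,3,3,4,4,0](1)
Move 2: P2 pit1 -> P1=[5,6,4,3,3,2](0) P2=[3,0,4,5,5,0](1)
Move 3: P1 pit0 -> P1=[0,7,5,4,4,3](0) P2=[3,0,4,5,5,0](1)
Move 4: P1 pit3 -> P1=[0,7,5,0,5,4](1) P2=[4,0,4,5,5,0](1)
Move 5: P2 pit2 -> P1=[0,7,5,0,5,4](1) P2=[4,0,0,6,6,1](2)
Move 6: P1 pit1 -> P1=[0,0,6,1,6,5](2) P2=[5,1,0,6,6,1](2)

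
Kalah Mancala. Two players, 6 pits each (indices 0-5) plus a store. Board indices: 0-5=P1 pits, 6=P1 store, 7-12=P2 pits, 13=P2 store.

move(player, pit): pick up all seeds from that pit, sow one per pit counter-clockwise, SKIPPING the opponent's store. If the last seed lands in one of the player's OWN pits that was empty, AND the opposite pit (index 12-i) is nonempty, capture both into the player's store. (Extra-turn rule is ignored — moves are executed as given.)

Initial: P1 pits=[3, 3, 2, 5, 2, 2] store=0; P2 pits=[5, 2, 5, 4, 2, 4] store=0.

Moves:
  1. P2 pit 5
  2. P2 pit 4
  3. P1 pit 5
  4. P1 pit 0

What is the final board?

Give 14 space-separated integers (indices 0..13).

Answer: 0 5 4 6 3 0 1 6 2 5 4 0 1 2

Derivation:
Move 1: P2 pit5 -> P1=[4,4,3,5,2,2](0) P2=[5,2,5,4,2,0](1)
Move 2: P2 pit4 -> P1=[4,4,3,5,2,2](0) P2=[5,2,5,4,0,1](2)
Move 3: P1 pit5 -> P1=[4,4,3,5,2,0](1) P2=[6,2,5,4,0,1](2)
Move 4: P1 pit0 -> P1=[0,5,4,6,3,0](1) P2=[6,2,5,4,0,1](2)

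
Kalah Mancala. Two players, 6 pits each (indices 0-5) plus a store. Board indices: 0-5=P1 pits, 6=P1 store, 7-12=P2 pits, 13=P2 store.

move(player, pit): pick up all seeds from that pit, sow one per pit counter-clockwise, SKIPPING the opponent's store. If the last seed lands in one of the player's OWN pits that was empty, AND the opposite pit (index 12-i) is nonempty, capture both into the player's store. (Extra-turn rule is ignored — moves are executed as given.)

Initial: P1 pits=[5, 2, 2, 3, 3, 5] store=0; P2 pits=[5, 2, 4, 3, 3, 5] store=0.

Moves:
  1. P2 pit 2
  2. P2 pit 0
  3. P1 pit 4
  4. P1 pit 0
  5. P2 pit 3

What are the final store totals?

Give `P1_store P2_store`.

Move 1: P2 pit2 -> P1=[5,2,2,3,3,5](0) P2=[5,2,0,4,4,6](1)
Move 2: P2 pit0 -> P1=[5,2,2,3,3,5](0) P2=[0,3,1,5,5,7](1)
Move 3: P1 pit4 -> P1=[5,2,2,3,0,6](1) P2=[1,3,1,5,5,7](1)
Move 4: P1 pit0 -> P1=[0,3,3,4,1,7](1) P2=[1,3,1,5,5,7](1)
Move 5: P2 pit3 -> P1=[1,4,3,4,1,7](1) P2=[1,3,1,0,6,8](2)

Answer: 1 2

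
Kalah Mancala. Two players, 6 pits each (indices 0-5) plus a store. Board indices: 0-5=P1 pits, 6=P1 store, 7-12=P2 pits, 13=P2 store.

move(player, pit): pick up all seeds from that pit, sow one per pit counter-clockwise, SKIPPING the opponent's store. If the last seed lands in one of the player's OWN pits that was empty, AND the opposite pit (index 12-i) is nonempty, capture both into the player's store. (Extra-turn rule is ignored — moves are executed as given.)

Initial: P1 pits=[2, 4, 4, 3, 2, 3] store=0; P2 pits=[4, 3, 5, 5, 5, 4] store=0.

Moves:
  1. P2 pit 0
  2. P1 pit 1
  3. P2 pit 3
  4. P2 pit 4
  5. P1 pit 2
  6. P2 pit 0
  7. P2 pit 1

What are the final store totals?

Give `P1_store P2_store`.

Answer: 1 3

Derivation:
Move 1: P2 pit0 -> P1=[2,4,4,3,2,3](0) P2=[0,4,6,6,6,4](0)
Move 2: P1 pit1 -> P1=[2,0,5,4,3,4](0) P2=[0,4,6,6,6,4](0)
Move 3: P2 pit3 -> P1=[3,1,6,4,3,4](0) P2=[0,4,6,0,7,5](1)
Move 4: P2 pit4 -> P1=[4,2,7,5,4,4](0) P2=[0,4,6,0,0,6](2)
Move 5: P1 pit2 -> P1=[4,2,0,6,5,5](1) P2=[1,5,7,0,0,6](2)
Move 6: P2 pit0 -> P1=[4,2,0,6,5,5](1) P2=[0,6,7,0,0,6](2)
Move 7: P2 pit1 -> P1=[5,2,0,6,5,5](1) P2=[0,0,8,1,1,7](3)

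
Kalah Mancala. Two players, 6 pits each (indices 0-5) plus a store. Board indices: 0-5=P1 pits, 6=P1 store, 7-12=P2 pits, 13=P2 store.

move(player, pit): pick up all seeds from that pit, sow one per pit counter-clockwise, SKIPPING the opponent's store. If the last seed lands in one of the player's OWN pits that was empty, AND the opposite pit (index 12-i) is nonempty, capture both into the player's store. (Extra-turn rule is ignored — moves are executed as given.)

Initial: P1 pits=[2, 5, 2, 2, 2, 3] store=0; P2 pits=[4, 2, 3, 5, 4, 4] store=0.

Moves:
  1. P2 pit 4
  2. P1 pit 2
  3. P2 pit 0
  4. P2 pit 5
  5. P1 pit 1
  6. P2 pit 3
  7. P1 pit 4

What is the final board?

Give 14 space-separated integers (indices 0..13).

Answer: 5 1 3 4 0 4 1 1 3 4 0 1 1 10

Derivation:
Move 1: P2 pit4 -> P1=[3,6,2,2,2,3](0) P2=[4,2,3,5,0,5](1)
Move 2: P1 pit2 -> P1=[3,6,0,3,3,3](0) P2=[4,2,3,5,0,5](1)
Move 3: P2 pit0 -> P1=[3,0,0,3,3,3](0) P2=[0,3,4,6,0,5](8)
Move 4: P2 pit5 -> P1=[4,1,1,4,3,3](0) P2=[0,3,4,6,0,0](9)
Move 5: P1 pit1 -> P1=[4,0,2,4,3,3](0) P2=[0,3,4,6,0,0](9)
Move 6: P2 pit3 -> P1=[5,1,3,4,3,3](0) P2=[0,3,4,0,1,1](10)
Move 7: P1 pit4 -> P1=[5,1,3,4,0,4](1) P2=[1,3,4,0,1,1](10)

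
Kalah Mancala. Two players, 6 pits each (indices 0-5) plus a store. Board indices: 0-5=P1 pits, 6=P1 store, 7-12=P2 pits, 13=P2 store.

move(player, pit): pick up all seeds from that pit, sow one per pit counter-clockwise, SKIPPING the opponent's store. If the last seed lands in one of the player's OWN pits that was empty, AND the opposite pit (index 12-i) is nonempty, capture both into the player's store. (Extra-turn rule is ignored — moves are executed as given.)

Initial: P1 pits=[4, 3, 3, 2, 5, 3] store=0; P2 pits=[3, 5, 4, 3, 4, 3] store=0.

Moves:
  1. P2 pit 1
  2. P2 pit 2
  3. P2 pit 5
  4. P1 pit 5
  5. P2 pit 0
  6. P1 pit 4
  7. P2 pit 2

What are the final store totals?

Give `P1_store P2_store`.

Answer: 2 3

Derivation:
Move 1: P2 pit1 -> P1=[4,3,3,2,5,3](0) P2=[3,0,5,4,5,4](1)
Move 2: P2 pit2 -> P1=[5,3,3,2,5,3](0) P2=[3,0,0,5,6,5](2)
Move 3: P2 pit5 -> P1=[6,4,4,3,5,3](0) P2=[3,0,0,5,6,0](3)
Move 4: P1 pit5 -> P1=[6,4,4,3,5,0](1) P2=[4,1,0,5,6,0](3)
Move 5: P2 pit0 -> P1=[6,4,4,3,5,0](1) P2=[0,2,1,6,7,0](3)
Move 6: P1 pit4 -> P1=[6,4,4,3,0,1](2) P2=[1,3,2,6,7,0](3)
Move 7: P2 pit2 -> P1=[6,4,4,3,0,1](2) P2=[1,3,0,7,8,0](3)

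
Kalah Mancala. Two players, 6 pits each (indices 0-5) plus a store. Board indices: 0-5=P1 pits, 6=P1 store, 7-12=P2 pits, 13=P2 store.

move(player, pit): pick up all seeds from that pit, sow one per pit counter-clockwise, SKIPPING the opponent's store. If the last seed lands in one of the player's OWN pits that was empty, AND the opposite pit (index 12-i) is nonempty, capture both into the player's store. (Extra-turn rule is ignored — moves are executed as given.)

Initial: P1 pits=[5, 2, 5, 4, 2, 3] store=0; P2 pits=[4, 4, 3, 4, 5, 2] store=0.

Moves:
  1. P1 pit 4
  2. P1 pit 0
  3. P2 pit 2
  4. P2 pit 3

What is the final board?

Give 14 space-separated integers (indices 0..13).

Move 1: P1 pit4 -> P1=[5,2,5,4,0,4](1) P2=[4,4,3,4,5,2](0)
Move 2: P1 pit0 -> P1=[0,3,6,5,1,5](1) P2=[4,4,3,4,5,2](0)
Move 3: P2 pit2 -> P1=[0,3,6,5,1,5](1) P2=[4,4,0,5,6,3](0)
Move 4: P2 pit3 -> P1=[1,4,6,5,1,5](1) P2=[4,4,0,0,7,4](1)

Answer: 1 4 6 5 1 5 1 4 4 0 0 7 4 1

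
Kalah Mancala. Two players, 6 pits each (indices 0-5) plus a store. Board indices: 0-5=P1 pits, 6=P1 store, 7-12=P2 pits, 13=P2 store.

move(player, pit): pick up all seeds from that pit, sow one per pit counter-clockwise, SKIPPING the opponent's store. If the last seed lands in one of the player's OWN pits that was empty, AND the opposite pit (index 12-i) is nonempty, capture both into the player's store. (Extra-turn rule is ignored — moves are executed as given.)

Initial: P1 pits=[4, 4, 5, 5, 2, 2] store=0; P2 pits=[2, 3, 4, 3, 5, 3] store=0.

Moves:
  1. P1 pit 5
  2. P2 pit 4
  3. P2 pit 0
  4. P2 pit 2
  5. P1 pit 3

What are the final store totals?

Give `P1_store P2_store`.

Answer: 2 2

Derivation:
Move 1: P1 pit5 -> P1=[4,4,5,5,2,0](1) P2=[3,3,4,3,5,3](0)
Move 2: P2 pit4 -> P1=[5,5,6,5,2,0](1) P2=[3,3,4,3,0,4](1)
Move 3: P2 pit0 -> P1=[5,5,6,5,2,0](1) P2=[0,4,5,4,0,4](1)
Move 4: P2 pit2 -> P1=[6,5,6,5,2,0](1) P2=[0,4,0,5,1,5](2)
Move 5: P1 pit3 -> P1=[6,5,6,0,3,1](2) P2=[1,5,0,5,1,5](2)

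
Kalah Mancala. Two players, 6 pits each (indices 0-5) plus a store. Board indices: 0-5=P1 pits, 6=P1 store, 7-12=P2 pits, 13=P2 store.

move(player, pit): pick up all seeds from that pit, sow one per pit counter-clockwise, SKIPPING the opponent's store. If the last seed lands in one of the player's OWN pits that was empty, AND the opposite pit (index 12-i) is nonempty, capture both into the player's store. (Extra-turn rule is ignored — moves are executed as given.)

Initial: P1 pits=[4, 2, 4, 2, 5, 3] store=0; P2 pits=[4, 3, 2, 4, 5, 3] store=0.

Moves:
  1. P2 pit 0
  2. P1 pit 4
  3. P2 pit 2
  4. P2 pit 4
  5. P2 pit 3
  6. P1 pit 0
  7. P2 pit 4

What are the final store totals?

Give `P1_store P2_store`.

Answer: 2 3

Derivation:
Move 1: P2 pit0 -> P1=[4,2,4,2,5,3](0) P2=[0,4,3,5,6,3](0)
Move 2: P1 pit4 -> P1=[4,2,4,2,0,4](1) P2=[1,5,4,5,6,3](0)
Move 3: P2 pit2 -> P1=[4,2,4,2,0,4](1) P2=[1,5,0,6,7,4](1)
Move 4: P2 pit4 -> P1=[5,3,5,3,1,4](1) P2=[1,5,0,6,0,5](2)
Move 5: P2 pit3 -> P1=[6,4,6,3,1,4](1) P2=[1,5,0,0,1,6](3)
Move 6: P1 pit0 -> P1=[0,5,7,4,2,5](2) P2=[1,5,0,0,1,6](3)
Move 7: P2 pit4 -> P1=[0,5,7,4,2,5](2) P2=[1,5,0,0,0,7](3)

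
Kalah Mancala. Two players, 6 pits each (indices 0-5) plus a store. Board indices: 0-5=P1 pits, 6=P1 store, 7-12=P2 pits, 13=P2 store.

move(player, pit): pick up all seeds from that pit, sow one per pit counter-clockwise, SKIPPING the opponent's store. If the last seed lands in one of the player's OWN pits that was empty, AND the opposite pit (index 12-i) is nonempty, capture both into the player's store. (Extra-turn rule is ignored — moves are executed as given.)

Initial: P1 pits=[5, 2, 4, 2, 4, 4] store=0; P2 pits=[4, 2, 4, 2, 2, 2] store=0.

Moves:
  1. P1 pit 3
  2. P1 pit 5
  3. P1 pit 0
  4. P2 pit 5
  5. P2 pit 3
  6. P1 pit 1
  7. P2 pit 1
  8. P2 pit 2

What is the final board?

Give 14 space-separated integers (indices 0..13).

Move 1: P1 pit3 -> P1=[5,2,4,0,5,5](0) P2=[4,2,4,2,2,2](0)
Move 2: P1 pit5 -> P1=[5,2,4,0,5,0](1) P2=[5,3,5,3,2,2](0)
Move 3: P1 pit0 -> P1=[0,3,5,1,6,0](7) P2=[0,3,5,3,2,2](0)
Move 4: P2 pit5 -> P1=[1,3,5,1,6,0](7) P2=[0,3,5,3,2,0](1)
Move 5: P2 pit3 -> P1=[1,3,5,1,6,0](7) P2=[0,3,5,0,3,1](2)
Move 6: P1 pit1 -> P1=[1,0,6,2,7,0](7) P2=[0,3,5,0,3,1](2)
Move 7: P2 pit1 -> P1=[1,0,6,2,7,0](7) P2=[0,0,6,1,4,1](2)
Move 8: P2 pit2 -> P1=[2,1,6,2,7,0](7) P2=[0,0,0,2,5,2](3)

Answer: 2 1 6 2 7 0 7 0 0 0 2 5 2 3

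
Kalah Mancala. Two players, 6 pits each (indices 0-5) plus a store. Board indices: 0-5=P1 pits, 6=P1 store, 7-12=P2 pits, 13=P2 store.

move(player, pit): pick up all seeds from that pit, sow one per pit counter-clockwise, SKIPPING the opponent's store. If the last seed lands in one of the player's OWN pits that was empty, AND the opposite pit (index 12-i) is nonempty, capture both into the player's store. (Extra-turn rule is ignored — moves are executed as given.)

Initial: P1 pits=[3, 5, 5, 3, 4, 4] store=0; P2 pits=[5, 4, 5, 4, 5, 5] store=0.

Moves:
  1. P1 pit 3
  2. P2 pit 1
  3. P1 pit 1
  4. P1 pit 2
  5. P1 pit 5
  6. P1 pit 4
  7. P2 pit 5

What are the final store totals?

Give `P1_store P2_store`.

Answer: 5 1

Derivation:
Move 1: P1 pit3 -> P1=[3,5,5,0,5,5](1) P2=[5,4,5,4,5,5](0)
Move 2: P2 pit1 -> P1=[3,5,5,0,5,5](1) P2=[5,0,6,5,6,6](0)
Move 3: P1 pit1 -> P1=[3,0,6,1,6,6](2) P2=[5,0,6,5,6,6](0)
Move 4: P1 pit2 -> P1=[3,0,0,2,7,7](3) P2=[6,1,6,5,6,6](0)
Move 5: P1 pit5 -> P1=[3,0,0,2,7,0](4) P2=[7,2,7,6,7,7](0)
Move 6: P1 pit4 -> P1=[3,0,0,2,0,1](5) P2=[8,3,8,7,8,7](0)
Move 7: P2 pit5 -> P1=[4,1,1,3,1,2](5) P2=[8,3,8,7,8,0](1)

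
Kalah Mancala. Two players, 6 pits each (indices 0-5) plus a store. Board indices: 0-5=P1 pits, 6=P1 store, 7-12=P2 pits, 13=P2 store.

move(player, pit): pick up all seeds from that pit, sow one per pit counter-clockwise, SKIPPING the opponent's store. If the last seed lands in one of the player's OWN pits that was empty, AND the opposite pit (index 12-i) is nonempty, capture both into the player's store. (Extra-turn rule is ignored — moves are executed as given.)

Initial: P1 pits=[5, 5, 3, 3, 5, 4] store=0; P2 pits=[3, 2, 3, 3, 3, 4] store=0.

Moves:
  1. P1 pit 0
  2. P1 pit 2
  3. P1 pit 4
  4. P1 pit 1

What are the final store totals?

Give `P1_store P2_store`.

Answer: 3 0

Derivation:
Move 1: P1 pit0 -> P1=[0,6,4,4,6,5](0) P2=[3,2,3,3,3,4](0)
Move 2: P1 pit2 -> P1=[0,6,0,5,7,6](1) P2=[3,2,3,3,3,4](0)
Move 3: P1 pit4 -> P1=[0,6,0,5,0,7](2) P2=[4,3,4,4,4,4](0)
Move 4: P1 pit1 -> P1=[0,0,1,6,1,8](3) P2=[5,3,4,4,4,4](0)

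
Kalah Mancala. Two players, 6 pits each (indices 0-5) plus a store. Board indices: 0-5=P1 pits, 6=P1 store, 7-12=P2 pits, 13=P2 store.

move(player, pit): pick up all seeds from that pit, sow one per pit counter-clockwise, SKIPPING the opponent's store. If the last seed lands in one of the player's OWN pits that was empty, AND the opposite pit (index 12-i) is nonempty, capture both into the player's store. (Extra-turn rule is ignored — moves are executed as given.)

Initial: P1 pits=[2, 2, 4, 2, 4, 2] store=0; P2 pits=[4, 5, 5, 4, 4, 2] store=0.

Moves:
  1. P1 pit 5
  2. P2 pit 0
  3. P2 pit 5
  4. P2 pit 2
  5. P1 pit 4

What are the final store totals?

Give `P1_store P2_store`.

Move 1: P1 pit5 -> P1=[2,2,4,2,4,0](1) P2=[5,5,5,4,4,2](0)
Move 2: P2 pit0 -> P1=[2,2,4,2,4,0](1) P2=[0,6,6,5,5,3](0)
Move 3: P2 pit5 -> P1=[3,3,4,2,4,0](1) P2=[0,6,6,5,5,0](1)
Move 4: P2 pit2 -> P1=[4,4,4,2,4,0](1) P2=[0,6,0,6,6,1](2)
Move 5: P1 pit4 -> P1=[4,4,4,2,0,1](2) P2=[1,7,0,6,6,1](2)

Answer: 2 2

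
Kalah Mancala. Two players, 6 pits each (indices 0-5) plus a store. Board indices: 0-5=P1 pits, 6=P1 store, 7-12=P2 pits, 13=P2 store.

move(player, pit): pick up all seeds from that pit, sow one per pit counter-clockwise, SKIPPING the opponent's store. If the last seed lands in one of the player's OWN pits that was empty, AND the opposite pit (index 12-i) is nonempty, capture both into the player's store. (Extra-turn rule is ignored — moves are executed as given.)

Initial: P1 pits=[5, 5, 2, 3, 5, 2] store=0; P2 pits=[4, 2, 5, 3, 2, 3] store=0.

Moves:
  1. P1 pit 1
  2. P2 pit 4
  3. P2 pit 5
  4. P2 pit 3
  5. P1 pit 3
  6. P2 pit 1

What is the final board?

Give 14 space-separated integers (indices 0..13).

Answer: 6 1 0 0 7 4 2 5 0 6 0 1 1 8

Derivation:
Move 1: P1 pit1 -> P1=[5,0,3,4,6,3](1) P2=[4,2,5,3,2,3](0)
Move 2: P2 pit4 -> P1=[5,0,3,4,6,3](1) P2=[4,2,5,3,0,4](1)
Move 3: P2 pit5 -> P1=[6,1,4,4,6,3](1) P2=[4,2,5,3,0,0](2)
Move 4: P2 pit3 -> P1=[6,1,4,4,6,3](1) P2=[4,2,5,0,1,1](3)
Move 5: P1 pit3 -> P1=[6,1,4,0,7,4](2) P2=[5,2,5,0,1,1](3)
Move 6: P2 pit1 -> P1=[6,1,0,0,7,4](2) P2=[5,0,6,0,1,1](8)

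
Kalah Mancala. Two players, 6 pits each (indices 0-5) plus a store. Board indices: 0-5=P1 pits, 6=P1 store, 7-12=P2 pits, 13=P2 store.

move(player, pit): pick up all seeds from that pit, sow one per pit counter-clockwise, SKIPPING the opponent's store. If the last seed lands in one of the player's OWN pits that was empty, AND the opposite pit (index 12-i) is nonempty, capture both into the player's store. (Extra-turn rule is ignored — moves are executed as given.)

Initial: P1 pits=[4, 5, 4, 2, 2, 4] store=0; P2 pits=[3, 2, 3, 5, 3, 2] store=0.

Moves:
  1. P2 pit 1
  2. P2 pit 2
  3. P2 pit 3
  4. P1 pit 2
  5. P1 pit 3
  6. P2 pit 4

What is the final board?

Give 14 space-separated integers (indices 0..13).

Answer: 6 7 1 0 4 6 2 5 0 0 0 0 5 3

Derivation:
Move 1: P2 pit1 -> P1=[4,5,4,2,2,4](0) P2=[3,0,4,6,3,2](0)
Move 2: P2 pit2 -> P1=[4,5,4,2,2,4](0) P2=[3,0,0,7,4,3](1)
Move 3: P2 pit3 -> P1=[5,6,5,3,2,4](0) P2=[3,0,0,0,5,4](2)
Move 4: P1 pit2 -> P1=[5,6,0,4,3,5](1) P2=[4,0,0,0,5,4](2)
Move 5: P1 pit3 -> P1=[5,6,0,0,4,6](2) P2=[5,0,0,0,5,4](2)
Move 6: P2 pit4 -> P1=[6,7,1,0,4,6](2) P2=[5,0,0,0,0,5](3)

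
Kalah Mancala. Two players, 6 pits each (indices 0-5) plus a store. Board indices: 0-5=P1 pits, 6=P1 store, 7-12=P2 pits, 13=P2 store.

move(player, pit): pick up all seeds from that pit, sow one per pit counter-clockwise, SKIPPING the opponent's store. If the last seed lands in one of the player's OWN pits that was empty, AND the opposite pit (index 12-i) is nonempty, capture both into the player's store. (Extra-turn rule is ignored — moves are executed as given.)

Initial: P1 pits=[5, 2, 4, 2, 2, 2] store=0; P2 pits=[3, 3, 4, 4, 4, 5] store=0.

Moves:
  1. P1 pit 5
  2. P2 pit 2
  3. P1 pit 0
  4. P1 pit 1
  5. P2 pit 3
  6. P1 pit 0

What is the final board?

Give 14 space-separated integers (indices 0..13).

Answer: 0 2 6 4 4 0 6 0 3 0 0 6 7 2

Derivation:
Move 1: P1 pit5 -> P1=[5,2,4,2,2,0](1) P2=[4,3,4,4,4,5](0)
Move 2: P2 pit2 -> P1=[5,2,4,2,2,0](1) P2=[4,3,0,5,5,6](1)
Move 3: P1 pit0 -> P1=[0,3,5,3,3,0](6) P2=[0,3,0,5,5,6](1)
Move 4: P1 pit1 -> P1=[0,0,6,4,4,0](6) P2=[0,3,0,5,5,6](1)
Move 5: P2 pit3 -> P1=[1,1,6,4,4,0](6) P2=[0,3,0,0,6,7](2)
Move 6: P1 pit0 -> P1=[0,2,6,4,4,0](6) P2=[0,3,0,0,6,7](2)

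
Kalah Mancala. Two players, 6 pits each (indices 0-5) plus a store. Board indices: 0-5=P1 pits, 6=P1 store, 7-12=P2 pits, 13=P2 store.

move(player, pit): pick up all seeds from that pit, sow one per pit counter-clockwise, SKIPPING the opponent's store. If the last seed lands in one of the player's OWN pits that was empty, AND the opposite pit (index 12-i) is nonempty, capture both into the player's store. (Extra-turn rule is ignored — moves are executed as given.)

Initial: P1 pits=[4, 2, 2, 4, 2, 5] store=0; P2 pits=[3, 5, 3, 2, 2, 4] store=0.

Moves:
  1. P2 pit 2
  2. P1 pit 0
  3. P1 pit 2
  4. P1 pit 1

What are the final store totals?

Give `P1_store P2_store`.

Move 1: P2 pit2 -> P1=[4,2,2,4,2,5](0) P2=[3,5,0,3,3,5](0)
Move 2: P1 pit0 -> P1=[0,3,3,5,3,5](0) P2=[3,5,0,3,3,5](0)
Move 3: P1 pit2 -> P1=[0,3,0,6,4,6](0) P2=[3,5,0,3,3,5](0)
Move 4: P1 pit1 -> P1=[0,0,1,7,5,6](0) P2=[3,5,0,3,3,5](0)

Answer: 0 0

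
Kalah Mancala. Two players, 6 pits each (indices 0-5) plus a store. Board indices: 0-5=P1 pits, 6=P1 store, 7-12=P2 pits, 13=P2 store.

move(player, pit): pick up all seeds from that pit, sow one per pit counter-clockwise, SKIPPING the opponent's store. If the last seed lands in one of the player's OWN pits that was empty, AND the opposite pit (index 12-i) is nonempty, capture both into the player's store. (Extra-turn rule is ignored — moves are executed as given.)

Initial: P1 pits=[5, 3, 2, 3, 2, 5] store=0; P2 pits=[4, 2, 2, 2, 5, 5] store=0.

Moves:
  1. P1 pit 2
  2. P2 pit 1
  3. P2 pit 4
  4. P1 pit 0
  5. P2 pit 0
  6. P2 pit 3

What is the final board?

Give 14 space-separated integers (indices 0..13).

Answer: 1 0 2 5 4 6 1 0 1 4 0 1 7 8

Derivation:
Move 1: P1 pit2 -> P1=[5,3,0,4,3,5](0) P2=[4,2,2,2,5,5](0)
Move 2: P2 pit1 -> P1=[5,3,0,4,3,5](0) P2=[4,0,3,3,5,5](0)
Move 3: P2 pit4 -> P1=[6,4,1,4,3,5](0) P2=[4,0,3,3,0,6](1)
Move 4: P1 pit0 -> P1=[0,5,2,5,4,6](1) P2=[4,0,3,3,0,6](1)
Move 5: P2 pit0 -> P1=[0,0,2,5,4,6](1) P2=[0,1,4,4,0,6](7)
Move 6: P2 pit3 -> P1=[1,0,2,5,4,6](1) P2=[0,1,4,0,1,7](8)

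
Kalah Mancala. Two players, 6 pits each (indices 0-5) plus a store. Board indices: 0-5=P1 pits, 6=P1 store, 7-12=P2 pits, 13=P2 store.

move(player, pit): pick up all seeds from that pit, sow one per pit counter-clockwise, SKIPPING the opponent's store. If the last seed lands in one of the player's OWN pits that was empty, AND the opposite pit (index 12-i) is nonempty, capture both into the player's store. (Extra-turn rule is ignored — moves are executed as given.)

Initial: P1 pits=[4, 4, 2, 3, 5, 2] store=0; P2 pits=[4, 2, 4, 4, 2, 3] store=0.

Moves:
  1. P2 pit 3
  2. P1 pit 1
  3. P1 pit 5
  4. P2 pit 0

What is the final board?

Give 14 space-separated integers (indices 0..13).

Answer: 5 0 3 4 6 0 1 0 4 5 1 4 5 1

Derivation:
Move 1: P2 pit3 -> P1=[5,4,2,3,5,2](0) P2=[4,2,4,0,3,4](1)
Move 2: P1 pit1 -> P1=[5,0,3,4,6,3](0) P2=[4,2,4,0,3,4](1)
Move 3: P1 pit5 -> P1=[5,0,3,4,6,0](1) P2=[5,3,4,0,3,4](1)
Move 4: P2 pit0 -> P1=[5,0,3,4,6,0](1) P2=[0,4,5,1,4,5](1)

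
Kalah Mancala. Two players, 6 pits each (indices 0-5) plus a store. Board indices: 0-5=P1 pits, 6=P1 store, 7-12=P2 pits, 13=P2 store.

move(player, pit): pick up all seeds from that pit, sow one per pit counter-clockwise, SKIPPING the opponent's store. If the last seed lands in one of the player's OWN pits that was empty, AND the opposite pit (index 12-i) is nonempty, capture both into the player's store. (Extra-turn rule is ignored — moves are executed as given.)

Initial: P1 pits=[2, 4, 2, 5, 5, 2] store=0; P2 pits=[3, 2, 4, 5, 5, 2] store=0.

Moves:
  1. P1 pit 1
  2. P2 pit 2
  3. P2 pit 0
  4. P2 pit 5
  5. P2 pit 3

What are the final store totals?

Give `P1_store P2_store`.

Move 1: P1 pit1 -> P1=[2,0,3,6,6,3](0) P2=[3,2,4,5,5,2](0)
Move 2: P2 pit2 -> P1=[2,0,3,6,6,3](0) P2=[3,2,0,6,6,3](1)
Move 3: P2 pit0 -> P1=[2,0,3,6,6,3](0) P2=[0,3,1,7,6,3](1)
Move 4: P2 pit5 -> P1=[3,1,3,6,6,3](0) P2=[0,3,1,7,6,0](2)
Move 5: P2 pit3 -> P1=[4,2,4,7,6,3](0) P2=[0,3,1,0,7,1](3)

Answer: 0 3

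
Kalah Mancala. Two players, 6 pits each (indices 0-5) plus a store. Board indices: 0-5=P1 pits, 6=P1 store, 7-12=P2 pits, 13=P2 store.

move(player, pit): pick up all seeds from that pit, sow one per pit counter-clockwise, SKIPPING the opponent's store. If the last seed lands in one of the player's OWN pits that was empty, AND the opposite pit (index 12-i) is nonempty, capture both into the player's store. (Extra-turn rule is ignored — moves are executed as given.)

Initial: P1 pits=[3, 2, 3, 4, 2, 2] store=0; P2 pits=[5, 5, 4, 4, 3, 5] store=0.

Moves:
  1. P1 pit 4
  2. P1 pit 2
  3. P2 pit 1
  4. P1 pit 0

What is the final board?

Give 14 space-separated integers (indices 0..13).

Answer: 0 3 1 6 1 4 1 5 0 5 5 4 6 1

Derivation:
Move 1: P1 pit4 -> P1=[3,2,3,4,0,3](1) P2=[5,5,4,4,3,5](0)
Move 2: P1 pit2 -> P1=[3,2,0,5,1,4](1) P2=[5,5,4,4,3,5](0)
Move 3: P2 pit1 -> P1=[3,2,0,5,1,4](1) P2=[5,0,5,5,4,6](1)
Move 4: P1 pit0 -> P1=[0,3,1,6,1,4](1) P2=[5,0,5,5,4,6](1)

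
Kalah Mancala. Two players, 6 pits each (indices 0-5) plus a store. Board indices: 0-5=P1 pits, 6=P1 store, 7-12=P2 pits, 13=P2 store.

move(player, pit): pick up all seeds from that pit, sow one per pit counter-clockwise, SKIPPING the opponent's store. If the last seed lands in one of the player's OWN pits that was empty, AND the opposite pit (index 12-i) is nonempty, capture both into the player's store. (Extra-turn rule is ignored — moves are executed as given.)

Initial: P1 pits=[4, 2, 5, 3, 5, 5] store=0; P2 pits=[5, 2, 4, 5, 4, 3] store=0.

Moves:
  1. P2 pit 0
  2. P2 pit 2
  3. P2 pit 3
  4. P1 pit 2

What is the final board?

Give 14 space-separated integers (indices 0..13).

Answer: 6 3 0 5 6 6 1 1 4 0 0 7 6 2

Derivation:
Move 1: P2 pit0 -> P1=[4,2,5,3,5,5](0) P2=[0,3,5,6,5,4](0)
Move 2: P2 pit2 -> P1=[5,2,5,3,5,5](0) P2=[0,3,0,7,6,5](1)
Move 3: P2 pit3 -> P1=[6,3,6,4,5,5](0) P2=[0,3,0,0,7,6](2)
Move 4: P1 pit2 -> P1=[6,3,0,5,6,6](1) P2=[1,4,0,0,7,6](2)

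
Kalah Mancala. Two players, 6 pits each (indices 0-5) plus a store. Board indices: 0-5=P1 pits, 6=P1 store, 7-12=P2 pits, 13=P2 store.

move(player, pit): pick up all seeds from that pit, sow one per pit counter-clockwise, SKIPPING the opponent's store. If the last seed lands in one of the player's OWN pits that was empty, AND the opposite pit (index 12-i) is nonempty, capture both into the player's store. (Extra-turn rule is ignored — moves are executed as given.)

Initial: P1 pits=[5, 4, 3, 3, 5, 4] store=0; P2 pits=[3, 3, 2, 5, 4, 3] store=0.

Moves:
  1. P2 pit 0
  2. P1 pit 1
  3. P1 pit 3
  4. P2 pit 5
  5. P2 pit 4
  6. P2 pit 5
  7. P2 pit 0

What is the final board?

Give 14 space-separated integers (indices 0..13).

Answer: 7 2 4 0 7 6 1 0 5 3 6 0 0 3

Derivation:
Move 1: P2 pit0 -> P1=[5,4,3,3,5,4](0) P2=[0,4,3,6,4,3](0)
Move 2: P1 pit1 -> P1=[5,0,4,4,6,5](0) P2=[0,4,3,6,4,3](0)
Move 3: P1 pit3 -> P1=[5,0,4,0,7,6](1) P2=[1,4,3,6,4,3](0)
Move 4: P2 pit5 -> P1=[6,1,4,0,7,6](1) P2=[1,4,3,6,4,0](1)
Move 5: P2 pit4 -> P1=[7,2,4,0,7,6](1) P2=[1,4,3,6,0,1](2)
Move 6: P2 pit5 -> P1=[7,2,4,0,7,6](1) P2=[1,4,3,6,0,0](3)
Move 7: P2 pit0 -> P1=[7,2,4,0,7,6](1) P2=[0,5,3,6,0,0](3)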